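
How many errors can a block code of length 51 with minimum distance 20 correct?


Correction capability = floor((d-1)/2) = floor((20-1)/2) = 9

9 errors


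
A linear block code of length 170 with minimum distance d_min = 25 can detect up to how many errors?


Detection capability = d_min - 1 = 25 - 1 = 24

24 errors


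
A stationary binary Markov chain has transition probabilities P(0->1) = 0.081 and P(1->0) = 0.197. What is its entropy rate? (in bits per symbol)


Stationary distribution: pi_0 = p10/(p01+p10) = 0.7086, pi_1 = 0.2914. Entropy rate H' = pi_0*H(p01) + pi_1*H(p10) = 0.7086*0.4057 + 0.2914*0.7159 = 0.4961

0.4961 bits/symbol


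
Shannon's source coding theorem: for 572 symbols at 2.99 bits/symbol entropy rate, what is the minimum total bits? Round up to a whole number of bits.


Minimum bits >= n * H = 572 * 2.99 = 1710.28, rounded up to a whole number of bits = 1711

1711 bits


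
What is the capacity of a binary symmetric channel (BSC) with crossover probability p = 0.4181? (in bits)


H(p) = -p*log2(p) - (1-p)*log2(1-p) = -0.4181*log2(0.4181) - 0.5819*log2(0.5819) = 0.526003 + 0.454555 = 0.9806. C = 1 - H(p) = 1 - 0.9806 = 0.0194

0.0194 bits


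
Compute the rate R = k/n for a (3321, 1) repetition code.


Rate = k/n = 1/3321

1/3321


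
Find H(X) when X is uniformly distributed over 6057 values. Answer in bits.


H = log2(n) = log2(6057) = 12.5644

12.5644 bits


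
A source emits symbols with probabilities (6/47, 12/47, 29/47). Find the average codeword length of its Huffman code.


Huffman construction (repeatedly merge the two least-probable nodes; each merge adds 1 bit to every symbol beneath it): 6/47 + 12/47 = 18/47; 18/47 + 29/47 = 1. Resulting codeword lengths (in the order the probabilities were given): (2, 2, 1). L_avg = sum(p_i * l_i) = 6/47*2 + 12/47*2 + 29/47*1 = 65/47 = 1.383

1.383 bits


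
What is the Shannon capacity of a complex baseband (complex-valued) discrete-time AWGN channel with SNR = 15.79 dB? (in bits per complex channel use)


SNR_linear = 10^(15.79/10) = 37.9315; C = log2(1 + SNR_linear) = log2(1 + 37.9315) = 5.2829

5.2829 bits/channel use


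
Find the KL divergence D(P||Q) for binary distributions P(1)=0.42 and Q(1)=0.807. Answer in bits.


KL = p*log2(p/q) + (1-p)*log2((1-p)/(1-q)) = 0.42*log2(0.42/0.807) + 0.58*log2(0.58/0.193) = 0.525

0.525 bits


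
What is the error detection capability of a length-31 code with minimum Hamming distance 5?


Detection capability = d_min - 1 = 5 - 1 = 4

4 errors


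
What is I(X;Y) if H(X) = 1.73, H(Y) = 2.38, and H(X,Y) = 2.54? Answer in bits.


I(X;Y) = H(X) + H(Y) - H(X,Y) = 1.73 + 2.38 - 2.54 = 1.57

1.57 bits


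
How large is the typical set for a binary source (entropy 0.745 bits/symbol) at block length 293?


log2|A_typical| = nH = 293 * 0.745 = 218.285, so |A_typical| ~ 2^218.285 = 5.133e+65

5.133e+65


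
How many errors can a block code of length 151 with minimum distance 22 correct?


Correction capability = floor((d-1)/2) = floor((22-1)/2) = 10

10 errors


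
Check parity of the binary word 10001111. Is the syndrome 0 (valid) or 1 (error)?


Syndrome = XOR of all bits = 1 XOR 0 XOR 0 XOR 0 XOR 1 XOR 1 XOR 1 XOR 1 = 1

1


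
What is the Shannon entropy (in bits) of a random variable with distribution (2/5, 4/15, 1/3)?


H = -sum(p_i * log2(p_i)). Terms: -(2/5)*log2(2/5) = 0.528771; -(4/15)*log2(4/15) = 0.508504; -(1/3)*log2(1/3) = 0.528321. H = 0.528771 + 0.508504 + 0.528321 = 1.5656

1.5656 bits


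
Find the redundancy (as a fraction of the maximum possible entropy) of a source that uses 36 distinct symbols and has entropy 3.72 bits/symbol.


H_max = log2(K) = log2(36) = 5.1699 bits/symbol. Redundancy = 1 - H/H_max = 1 - 3.72/5.1699 = 1 - 0.7195 = 0.2805

0.2805


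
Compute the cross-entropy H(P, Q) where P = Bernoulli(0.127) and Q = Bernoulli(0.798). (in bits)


H(P,Q) = -p*log2(q) - (1-p)*log2(1-q). -0.127*log2(0.798) = 0.041343; -0.873*log2(0.202) = 2.014511. H(P,Q) = 0.041343 + 2.014511 = 2.0559

2.0559 bits


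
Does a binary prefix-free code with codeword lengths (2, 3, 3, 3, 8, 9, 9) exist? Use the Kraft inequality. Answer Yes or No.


Kraft sum = sum(2^(-l_i)) = 0.6328, need <= 1. Result: satisfied (a binary prefix-free code with these lengths exists)

Yes


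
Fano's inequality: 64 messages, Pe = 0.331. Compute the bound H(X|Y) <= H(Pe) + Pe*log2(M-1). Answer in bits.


H(Pe) = -Pe*log2(Pe) - (1-Pe)*log2(1-Pe) = -0.331*log2(0.331) - 0.669*log2(0.669) = 0.527977 + 0.387968 = 0.9159. Pe*log2(M-1) = 0.331*log2(63) = 1.978480. Bound = H(Pe) + Pe*log2(M-1) = 0.527977 + 0.387968 + 1.978480 = 2.8944

2.8944 bits


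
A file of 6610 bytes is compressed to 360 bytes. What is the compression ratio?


Ratio = original / compressed = 6610 / 360 = 18.3611

18.3611


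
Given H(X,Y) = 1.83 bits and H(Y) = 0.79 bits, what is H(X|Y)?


H(X|Y) = H(X,Y) - H(Y) = 1.83 - 0.79 = 1.04

1.04 bits


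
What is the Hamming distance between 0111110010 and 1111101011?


Count differing positions: ^ . . . . ^ ^ . . ^ = 4 differences

4


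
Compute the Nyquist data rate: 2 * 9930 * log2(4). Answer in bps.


Rate = 2 * B * log2(M) = 2 * 9930 * 2.0 = 39720.0

39720.0 bps


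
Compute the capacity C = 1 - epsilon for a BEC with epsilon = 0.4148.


C = 1 - epsilon = 1 - 0.4148 = 0.5852

0.5852 bits


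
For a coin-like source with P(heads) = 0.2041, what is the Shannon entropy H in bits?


H = -p*log2(p) - (1-p)*log2(1-p). -0.2041*log2(0.2041) = 0.467930; -0.7959*log2(0.7959) = 0.262122. H = 0.467930 + 0.262122 = 0.7301

0.7301 bits


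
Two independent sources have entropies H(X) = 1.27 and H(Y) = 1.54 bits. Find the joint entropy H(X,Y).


For independent variables, H(X,Y) = H(X) + H(Y) = 1.27 + 1.54 = 2.81

2.81 bits


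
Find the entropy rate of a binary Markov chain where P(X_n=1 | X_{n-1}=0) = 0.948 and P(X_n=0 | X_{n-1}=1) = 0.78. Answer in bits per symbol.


Stationary distribution: pi_0 = p10/(p01+p10) = 0.4514, pi_1 = 0.5486. Entropy rate H' = pi_0*H(p01) + pi_1*H(p10) = 0.4514*0.2948 + 0.5486*0.7602 = 0.5501

0.5501 bits/symbol


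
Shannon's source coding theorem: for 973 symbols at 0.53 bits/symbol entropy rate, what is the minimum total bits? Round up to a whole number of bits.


Minimum bits >= n * H = 973 * 0.53 = 515.69, rounded up to a whole number of bits = 516

516 bits


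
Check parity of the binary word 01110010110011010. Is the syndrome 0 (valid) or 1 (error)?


Syndrome = XOR of all bits = 0 XOR 1 XOR 1 XOR 1 XOR 0 XOR 0 XOR 1 XOR 0 XOR 1 XOR 1 XOR 0 XOR 0 XOR 1 XOR 1 XOR 0 XOR 1 XOR 0 = 1

1


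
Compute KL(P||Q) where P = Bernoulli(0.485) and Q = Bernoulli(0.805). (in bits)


KL = p*log2(p/q) + (1-p)*log2((1-p)/(1-q)) = 0.485*log2(0.485/0.805) + 0.515*log2(0.515/0.195) = 0.367

0.367 bits


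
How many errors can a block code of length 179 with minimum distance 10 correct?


Correction capability = floor((d-1)/2) = floor((10-1)/2) = 4

4 errors


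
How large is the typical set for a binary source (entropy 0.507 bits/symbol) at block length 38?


log2|A_typical| = nH = 38 * 0.507 = 19.266, so |A_typical| ~ 2^19.266 = 6.304e+05

6.304e+05


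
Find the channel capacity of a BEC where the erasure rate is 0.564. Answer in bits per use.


C = 1 - epsilon = 1 - 0.564 = 0.436

0.436 bits


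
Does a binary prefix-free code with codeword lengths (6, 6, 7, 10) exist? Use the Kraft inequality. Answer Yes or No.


Kraft sum = sum(2^(-l_i)) = 0.04, need <= 1. Result: satisfied (a binary prefix-free code with these lengths exists)

Yes


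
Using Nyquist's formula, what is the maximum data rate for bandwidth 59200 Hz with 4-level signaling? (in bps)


Rate = 2 * B * log2(M) = 2 * 59200 * 2.0 = 236800.0

236800.0 bps


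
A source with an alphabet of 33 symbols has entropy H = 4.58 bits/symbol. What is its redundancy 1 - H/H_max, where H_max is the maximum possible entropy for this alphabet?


H_max = log2(K) = log2(33) = 5.0444 bits/symbol. Redundancy = 1 - H/H_max = 1 - 4.58/5.0444 = 1 - 0.9079 = 0.0921

0.0921


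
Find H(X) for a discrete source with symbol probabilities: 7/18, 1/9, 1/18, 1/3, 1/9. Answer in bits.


H = -sum(p_i * log2(p_i)). Terms: -(7/18)*log2(7/18) = 0.529888; -(1/9)*log2(1/9) = 0.352214; -(1/18)*log2(1/18) = 0.231663; -(1/3)*log2(1/3) = 0.528321; -(1/9)*log2(1/9) = 0.352214. H = 0.529888 + 0.352214 + 0.231663 + 0.528321 + 0.352214 = 1.9943

1.9943 bits


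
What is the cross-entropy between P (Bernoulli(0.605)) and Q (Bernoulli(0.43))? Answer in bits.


H(P,Q) = -p*log2(q) - (1-p)*log2(1-q). -0.605*log2(0.43) = 0.736643; -0.395*log2(0.57) = 0.320332. H(P,Q) = 0.736643 + 0.320332 = 1.057

1.057 bits


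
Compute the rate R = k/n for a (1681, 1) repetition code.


Rate = k/n = 1/1681

1/1681


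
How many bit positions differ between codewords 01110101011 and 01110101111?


Count differing positions: . . . . . . . . ^ . . = 1 differences

1


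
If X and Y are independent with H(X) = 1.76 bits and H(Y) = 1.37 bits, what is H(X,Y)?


For independent variables, H(X,Y) = H(X) + H(Y) = 1.76 + 1.37 = 3.13

3.13 bits


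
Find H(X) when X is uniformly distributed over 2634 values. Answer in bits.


H = log2(n) = log2(2634) = 11.363

11.363 bits


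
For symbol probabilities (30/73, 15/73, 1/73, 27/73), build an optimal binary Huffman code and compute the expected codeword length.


Huffman construction (repeatedly merge the two least-probable nodes; each merge adds 1 bit to every symbol beneath it): 1/73 + 15/73 = 16/73; 16/73 + 27/73 = 43/73; 30/73 + 43/73 = 1. Resulting codeword lengths (in the order the probabilities were given): (1, 3, 3, 2). L_avg = sum(p_i * l_i) = 30/73*1 + 15/73*3 + 1/73*3 + 27/73*2 = 132/73 = 1.8082

1.8082 bits


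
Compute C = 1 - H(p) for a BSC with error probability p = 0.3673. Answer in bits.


H(p) = -p*log2(p) - (1-p)*log2(1-p) = -0.3673*log2(0.3673) - 0.6327*log2(0.6327) = 0.530737 + 0.417839 = 0.9486. C = 1 - H(p) = 1 - 0.9486 = 0.0514

0.0514 bits


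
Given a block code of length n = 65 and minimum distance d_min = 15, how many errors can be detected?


Detection capability = d_min - 1 = 15 - 1 = 14

14 errors


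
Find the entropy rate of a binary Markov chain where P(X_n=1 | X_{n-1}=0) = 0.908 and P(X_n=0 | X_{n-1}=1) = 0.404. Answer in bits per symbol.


Stationary distribution: pi_0 = p10/(p01+p10) = 0.3079, pi_1 = 0.6921. Entropy rate H' = pi_0*H(p01) + pi_1*H(p10) = 0.3079*0.4431 + 0.6921*0.9732 = 0.81

0.81 bits/symbol


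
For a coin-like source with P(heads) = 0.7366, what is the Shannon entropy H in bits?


H = -p*log2(p) - (1-p)*log2(1-p). -0.7366*log2(0.7366) = 0.324875; -0.2634*log2(0.2634) = 0.506959. H = 0.324875 + 0.506959 = 0.8318

0.8318 bits


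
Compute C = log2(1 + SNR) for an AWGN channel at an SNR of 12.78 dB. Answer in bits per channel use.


SNR_linear = 10^(12.78/10) = 18.9671; C = log2(1 + SNR_linear) = log2(1 + 18.9671) = 4.3195

4.3195 bits/channel use


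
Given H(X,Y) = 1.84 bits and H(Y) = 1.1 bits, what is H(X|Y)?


H(X|Y) = H(X,Y) - H(Y) = 1.84 - 1.1 = 0.74

0.74 bits


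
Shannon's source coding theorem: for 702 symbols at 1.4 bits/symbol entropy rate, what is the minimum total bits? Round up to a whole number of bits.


Minimum bits >= n * H = 702 * 1.4 = 982.8, rounded up to a whole number of bits = 983

983 bits


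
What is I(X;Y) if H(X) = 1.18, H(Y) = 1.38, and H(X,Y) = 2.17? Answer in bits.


I(X;Y) = H(X) + H(Y) - H(X,Y) = 1.18 + 1.38 - 2.17 = 0.39

0.39 bits


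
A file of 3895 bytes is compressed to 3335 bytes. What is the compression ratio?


Ratio = original / compressed = 3895 / 3335 = 1.1679

1.1679


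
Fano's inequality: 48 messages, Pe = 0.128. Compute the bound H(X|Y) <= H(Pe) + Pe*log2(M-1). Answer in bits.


H(Pe) = -Pe*log2(Pe) - (1-Pe)*log2(1-Pe) = -0.128*log2(0.128) - 0.872*log2(0.872) = 0.379620 + 0.172307 = 0.5519. Pe*log2(M-1) = 0.128*log2(47) = 0.710987. Bound = H(Pe) + Pe*log2(M-1) = 0.379620 + 0.172307 + 0.710987 = 1.2629

1.2629 bits


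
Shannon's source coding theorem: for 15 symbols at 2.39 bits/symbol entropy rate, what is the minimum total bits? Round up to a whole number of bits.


Minimum bits >= n * H = 15 * 2.39 = 35.85, rounded up to a whole number of bits = 36

36 bits


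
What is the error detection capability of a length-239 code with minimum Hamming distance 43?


Detection capability = d_min - 1 = 43 - 1 = 42

42 errors


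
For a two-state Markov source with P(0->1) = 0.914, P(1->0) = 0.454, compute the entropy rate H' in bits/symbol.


Stationary distribution: pi_0 = p10/(p01+p10) = 0.3319, pi_1 = 0.6681. Entropy rate H' = pi_0*H(p01) + pi_1*H(p10) = 0.3319*0.423 + 0.6681*0.9939 = 0.8044

0.8044 bits/symbol


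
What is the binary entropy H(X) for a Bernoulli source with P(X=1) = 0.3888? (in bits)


H = -p*log2(p) - (1-p)*log2(1-p). -0.3888*log2(0.3888) = 0.529895; -0.6112*log2(0.6112) = 0.434125. H = 0.529895 + 0.434125 = 0.964

0.964 bits


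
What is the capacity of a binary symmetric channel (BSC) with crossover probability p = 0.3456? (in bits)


H(p) = -p*log2(p) - (1-p)*log2(1-p) = -0.3456*log2(0.3456) - 0.6544*log2(0.6544) = 0.529744 + 0.400333 = 0.9301. C = 1 - H(p) = 1 - 0.9301 = 0.0699

0.0699 bits


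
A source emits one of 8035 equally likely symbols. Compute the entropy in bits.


H = log2(n) = log2(8035) = 12.9721

12.9721 bits


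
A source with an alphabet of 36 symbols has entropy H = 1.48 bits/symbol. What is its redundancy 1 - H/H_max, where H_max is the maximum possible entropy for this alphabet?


H_max = log2(K) = log2(36) = 5.1699 bits/symbol. Redundancy = 1 - H/H_max = 1 - 1.48/5.1699 = 1 - 0.2863 = 0.7137

0.7137


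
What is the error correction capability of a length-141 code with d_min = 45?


Correction capability = floor((d-1)/2) = floor((45-1)/2) = 22

22 errors


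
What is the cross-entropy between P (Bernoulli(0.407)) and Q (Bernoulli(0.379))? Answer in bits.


H(P,Q) = -p*log2(q) - (1-p)*log2(1-q). -0.407*log2(0.379) = 0.569690; -0.593*log2(0.621) = 0.407590. H(P,Q) = 0.569690 + 0.407590 = 0.9773

0.9773 bits


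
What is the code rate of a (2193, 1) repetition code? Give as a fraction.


Rate = k/n = 1/2193

1/2193


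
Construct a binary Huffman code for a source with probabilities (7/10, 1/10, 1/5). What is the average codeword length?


Huffman construction (repeatedly merge the two least-probable nodes; each merge adds 1 bit to every symbol beneath it): 1/10 + 1/5 = 3/10; 3/10 + 7/10 = 1. Resulting codeword lengths (in the order the probabilities were given): (1, 2, 2). L_avg = sum(p_i * l_i) = 7/10*1 + 1/10*2 + 1/5*2 = 13/10 = 1.3

1.3 bits


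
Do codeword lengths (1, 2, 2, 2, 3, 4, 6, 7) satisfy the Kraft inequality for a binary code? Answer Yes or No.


Kraft sum = sum(2^(-l_i)) = 1.4609, need <= 1. Result: violated (a binary prefix-free code with these lengths cannot exist)

No


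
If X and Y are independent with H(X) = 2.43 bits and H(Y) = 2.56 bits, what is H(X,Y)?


For independent variables, H(X,Y) = H(X) + H(Y) = 2.43 + 2.56 = 4.99

4.99 bits


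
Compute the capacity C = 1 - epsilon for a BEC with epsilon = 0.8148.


C = 1 - epsilon = 1 - 0.8148 = 0.1852

0.1852 bits


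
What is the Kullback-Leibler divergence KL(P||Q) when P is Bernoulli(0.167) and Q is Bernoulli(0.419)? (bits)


KL = p*log2(p/q) + (1-p)*log2((1-p)/(1-q)) = 0.167*log2(0.167/0.419) + 0.833*log2(0.833/0.581) = 0.2113

0.2113 bits


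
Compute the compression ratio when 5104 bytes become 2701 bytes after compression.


Ratio = original / compressed = 5104 / 2701 = 1.8897

1.8897


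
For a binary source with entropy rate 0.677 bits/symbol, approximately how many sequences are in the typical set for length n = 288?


log2|A_typical| = nH = 288 * 0.677 = 194.976, so |A_typical| ~ 2^194.976 = 4.939e+58

4.939e+58


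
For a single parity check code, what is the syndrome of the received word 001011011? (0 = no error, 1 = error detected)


Syndrome = XOR of all bits = 0 XOR 0 XOR 1 XOR 0 XOR 1 XOR 1 XOR 0 XOR 1 XOR 1 = 1

1


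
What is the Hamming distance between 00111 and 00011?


Count differing positions: . . ^ . . = 1 differences

1


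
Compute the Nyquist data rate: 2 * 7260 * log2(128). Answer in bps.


Rate = 2 * B * log2(M) = 2 * 7260 * 7.0 = 101640.0

101640.0 bps


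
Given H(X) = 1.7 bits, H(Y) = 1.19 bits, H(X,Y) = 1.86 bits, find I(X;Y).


I(X;Y) = H(X) + H(Y) - H(X,Y) = 1.7 + 1.19 - 1.86 = 1.03

1.03 bits


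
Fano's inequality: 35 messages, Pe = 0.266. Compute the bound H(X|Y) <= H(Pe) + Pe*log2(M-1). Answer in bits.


H(Pe) = -Pe*log2(Pe) - (1-Pe)*log2(1-Pe) = -0.266*log2(0.266) - 0.734*log2(0.734) = 0.508193 + 0.327473 = 0.8357. Pe*log2(M-1) = 0.266*log2(34) = 1.353265. Bound = H(Pe) + Pe*log2(M-1) = 0.508193 + 0.327473 + 1.353265 = 2.1889

2.1889 bits


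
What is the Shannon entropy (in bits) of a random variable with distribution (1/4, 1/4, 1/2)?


H = -sum(p_i * log2(p_i)). Terms: -(1/4)*log2(1/4) = 0.500000; -(1/4)*log2(1/4) = 0.500000; -(1/2)*log2(1/2) = 0.500000. H = 0.500000 + 0.500000 + 0.500000 = 1.5

1.5 bits


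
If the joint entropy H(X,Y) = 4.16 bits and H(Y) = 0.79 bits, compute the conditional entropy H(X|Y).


H(X|Y) = H(X,Y) - H(Y) = 4.16 - 0.79 = 3.37

3.37 bits


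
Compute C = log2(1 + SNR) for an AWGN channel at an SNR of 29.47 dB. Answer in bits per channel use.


SNR_linear = 10^(29.47/10) = 885.1156; C = log2(1 + SNR_linear) = log2(1 + 885.1156) = 9.7914

9.7914 bits/channel use


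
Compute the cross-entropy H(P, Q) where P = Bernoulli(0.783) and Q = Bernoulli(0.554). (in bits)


H(P,Q) = -p*log2(q) - (1-p)*log2(1-q). -0.783*log2(0.554) = 0.667149; -0.217*log2(0.446) = 0.252780. H(P,Q) = 0.667149 + 0.252780 = 0.9199

0.9199 bits


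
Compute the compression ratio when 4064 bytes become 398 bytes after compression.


Ratio = original / compressed = 4064 / 398 = 10.2111

10.2111


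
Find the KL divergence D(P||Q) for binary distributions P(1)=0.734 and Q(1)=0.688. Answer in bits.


KL = p*log2(p/q) + (1-p)*log2((1-p)/(1-q)) = 0.734*log2(0.734/0.688) + 0.266*log2(0.266/0.312) = 0.0073

0.0073 bits


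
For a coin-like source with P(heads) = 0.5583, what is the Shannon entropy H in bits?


H = -p*log2(p) - (1-p)*log2(1-p). -0.5583*log2(0.5583) = 0.469468; -0.4417*log2(0.4417) = 0.520703. H = 0.469468 + 0.520703 = 0.9902

0.9902 bits


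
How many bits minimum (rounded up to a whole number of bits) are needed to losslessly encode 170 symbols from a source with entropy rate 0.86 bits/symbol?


Minimum bits >= n * H = 170 * 0.86 = 146.2, rounded up to a whole number of bits = 147

147 bits


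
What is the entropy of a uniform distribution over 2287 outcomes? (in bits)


H = log2(n) = log2(2287) = 11.1592

11.1592 bits


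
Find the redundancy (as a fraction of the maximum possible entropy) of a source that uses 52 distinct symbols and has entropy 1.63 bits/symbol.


H_max = log2(K) = log2(52) = 5.7004 bits/symbol. Redundancy = 1 - H/H_max = 1 - 1.63/5.7004 = 1 - 0.2859 = 0.7141

0.7141


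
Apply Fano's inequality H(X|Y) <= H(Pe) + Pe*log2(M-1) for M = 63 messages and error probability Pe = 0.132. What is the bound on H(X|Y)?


H(Pe) = -Pe*log2(Pe) - (1-Pe)*log2(1-Pe) = -0.132*log2(0.132) - 0.868*log2(0.868) = 0.385624 + 0.177274 = 0.5629. Pe*log2(M-1) = 0.132*log2(62) = 0.785954. Bound = H(Pe) + Pe*log2(M-1) = 0.385624 + 0.177274 + 0.785954 = 1.3489

1.3489 bits


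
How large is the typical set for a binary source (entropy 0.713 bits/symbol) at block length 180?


log2|A_typical| = nH = 180 * 0.713 = 128.34, so |A_typical| ~ 2^128.34 = 4.307e+38

4.307e+38


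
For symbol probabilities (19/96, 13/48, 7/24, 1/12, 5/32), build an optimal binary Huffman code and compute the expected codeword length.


Huffman construction (repeatedly merge the two least-probable nodes; each merge adds 1 bit to every symbol beneath it): 1/12 + 5/32 = 23/96; 19/96 + 23/96 = 7/16; 13/48 + 7/24 = 9/16; 7/16 + 9/16 = 1. Resulting codeword lengths (in the order the probabilities were given): (2, 2, 2, 3, 3). L_avg = sum(p_i * l_i) = 19/96*2 + 13/48*2 + 7/24*2 + 1/12*3 + 5/32*3 = 215/96 = 2.2396

2.2396 bits


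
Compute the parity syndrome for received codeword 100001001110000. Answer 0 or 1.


Syndrome = XOR of all bits = 1 XOR 0 XOR 0 XOR 0 XOR 0 XOR 1 XOR 0 XOR 0 XOR 1 XOR 1 XOR 1 XOR 0 XOR 0 XOR 0 XOR 0 = 1

1


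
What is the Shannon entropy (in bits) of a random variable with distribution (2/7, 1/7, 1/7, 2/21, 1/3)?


H = -sum(p_i * log2(p_i)). Terms: -(2/7)*log2(2/7) = 0.516387; -(1/7)*log2(1/7) = 0.401051; -(1/7)*log2(1/7) = 0.401051; -(2/21)*log2(2/21) = 0.323078; -(1/3)*log2(1/3) = 0.528321. H = 0.516387 + 0.401051 + 0.401051 + 0.323078 + 0.528321 = 2.1699

2.1699 bits


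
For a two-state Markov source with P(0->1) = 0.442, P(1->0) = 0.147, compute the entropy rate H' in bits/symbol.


Stationary distribution: pi_0 = p10/(p01+p10) = 0.2496, pi_1 = 0.7504. Entropy rate H' = pi_0*H(p01) + pi_1*H(p10) = 0.2496*0.9903 + 0.7504*0.6023 = 0.6991

0.6991 bits/symbol


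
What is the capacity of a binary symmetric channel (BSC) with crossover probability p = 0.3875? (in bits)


H(p) = -p*log2(p) - (1-p)*log2(1-p) = -0.3875*log2(0.3875) - 0.6125*log2(0.6125) = 0.529996 + 0.433171 = 0.9632. C = 1 - H(p) = 1 - 0.9632 = 0.0368

0.0368 bits


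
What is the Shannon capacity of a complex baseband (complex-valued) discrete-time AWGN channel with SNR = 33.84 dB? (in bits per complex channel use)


SNR_linear = 10^(33.84/10) = 2421.029; C = log2(1 + SNR_linear) = log2(1 + 2421.029) = 11.242

11.242 bits/channel use


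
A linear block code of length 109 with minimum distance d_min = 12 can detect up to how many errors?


Detection capability = d_min - 1 = 12 - 1 = 11

11 errors


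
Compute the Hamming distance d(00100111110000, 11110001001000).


Count differing positions: ^ ^ . ^ . ^ ^ . ^ ^ ^ . . . = 8 differences

8


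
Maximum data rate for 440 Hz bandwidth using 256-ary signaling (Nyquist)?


Rate = 2 * B * log2(M) = 2 * 440 * 8.0 = 7040.0

7040.0 bps


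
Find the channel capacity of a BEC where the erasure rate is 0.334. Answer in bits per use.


C = 1 - epsilon = 1 - 0.334 = 0.666

0.666 bits


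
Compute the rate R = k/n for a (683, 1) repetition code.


Rate = k/n = 1/683

1/683


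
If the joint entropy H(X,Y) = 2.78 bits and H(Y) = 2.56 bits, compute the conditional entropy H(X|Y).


H(X|Y) = H(X,Y) - H(Y) = 2.78 - 2.56 = 0.22

0.22 bits


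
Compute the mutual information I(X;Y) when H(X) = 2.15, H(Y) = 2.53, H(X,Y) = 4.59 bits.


I(X;Y) = H(X) + H(Y) - H(X,Y) = 2.15 + 2.53 - 4.59 = 0.09

0.09 bits


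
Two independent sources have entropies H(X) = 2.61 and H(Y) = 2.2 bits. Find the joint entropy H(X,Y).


For independent variables, H(X,Y) = H(X) + H(Y) = 2.61 + 2.2 = 4.81

4.81 bits


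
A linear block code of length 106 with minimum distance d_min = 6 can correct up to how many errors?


Correction capability = floor((d-1)/2) = floor((6-1)/2) = 2

2 errors


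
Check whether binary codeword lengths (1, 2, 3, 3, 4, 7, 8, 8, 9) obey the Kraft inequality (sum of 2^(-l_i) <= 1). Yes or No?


Kraft sum = sum(2^(-l_i)) = 1.0801, need <= 1. Result: violated (a binary prefix-free code with these lengths cannot exist)

No


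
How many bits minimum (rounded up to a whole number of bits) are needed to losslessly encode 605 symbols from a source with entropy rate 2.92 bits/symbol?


Minimum bits >= n * H = 605 * 2.92 = 1766.6, rounded up to a whole number of bits = 1767

1767 bits


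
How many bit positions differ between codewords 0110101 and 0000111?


Count differing positions: . ^ ^ . . ^ . = 3 differences

3


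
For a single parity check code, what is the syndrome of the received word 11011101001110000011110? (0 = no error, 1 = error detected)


Syndrome = XOR of all bits = 1 XOR 1 XOR 0 XOR 1 XOR 1 XOR 1 XOR 0 XOR 1 XOR 0 XOR 0 XOR 1 XOR 1 XOR 1 XOR 0 XOR 0 XOR 0 XOR 0 XOR 0 XOR 1 XOR 1 XOR 1 XOR 1 XOR 0 = 1

1


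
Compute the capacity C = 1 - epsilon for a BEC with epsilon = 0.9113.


C = 1 - epsilon = 1 - 0.9113 = 0.0887

0.0887 bits


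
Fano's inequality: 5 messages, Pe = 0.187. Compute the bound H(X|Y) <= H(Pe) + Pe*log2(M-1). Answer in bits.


H(Pe) = -Pe*log2(Pe) - (1-Pe)*log2(1-Pe) = -0.187*log2(0.187) - 0.813*log2(0.813) = 0.452332 + 0.242821 = 0.6952. Pe*log2(M-1) = 0.187*log2(4) = 0.374000. Bound = H(Pe) + Pe*log2(M-1) = 0.452332 + 0.242821 + 0.374000 = 1.0692

1.0692 bits


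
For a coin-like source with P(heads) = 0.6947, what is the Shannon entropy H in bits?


H = -p*log2(p) - (1-p)*log2(1-p). -0.6947*log2(0.6947) = 0.365091; -0.3053*log2(0.3053) = 0.522582. H = 0.365091 + 0.522582 = 0.8877

0.8877 bits


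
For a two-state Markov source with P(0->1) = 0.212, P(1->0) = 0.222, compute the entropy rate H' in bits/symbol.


Stationary distribution: pi_0 = p10/(p01+p10) = 0.5115, pi_1 = 0.4885. Entropy rate H' = pi_0*H(p01) + pi_1*H(p10) = 0.5115*0.7453 + 0.4885*0.7638 = 0.7543

0.7543 bits/symbol


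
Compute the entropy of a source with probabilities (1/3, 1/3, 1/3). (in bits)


H = -sum(p_i * log2(p_i)). Terms: -(1/3)*log2(1/3) = 0.528321; -(1/3)*log2(1/3) = 0.528321; -(1/3)*log2(1/3) = 0.528321. H = 0.528321 + 0.528321 + 0.528321 = 1.585

1.585 bits


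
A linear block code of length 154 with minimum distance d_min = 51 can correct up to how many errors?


Correction capability = floor((d-1)/2) = floor((51-1)/2) = 25

25 errors


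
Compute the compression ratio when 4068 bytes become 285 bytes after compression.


Ratio = original / compressed = 4068 / 285 = 14.2737

14.2737


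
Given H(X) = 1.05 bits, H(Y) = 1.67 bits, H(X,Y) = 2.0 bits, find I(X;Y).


I(X;Y) = H(X) + H(Y) - H(X,Y) = 1.05 + 1.67 - 2.0 = 0.72

0.72 bits


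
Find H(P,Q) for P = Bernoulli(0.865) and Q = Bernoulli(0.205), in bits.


H(P,Q) = -p*log2(q) - (1-p)*log2(1-q). -0.865*log2(0.205) = 1.977653; -0.135*log2(0.795) = 0.044681. H(P,Q) = 1.977653 + 0.044681 = 2.0223

2.0223 bits


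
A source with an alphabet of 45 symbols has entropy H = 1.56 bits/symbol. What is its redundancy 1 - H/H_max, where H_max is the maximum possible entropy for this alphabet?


H_max = log2(K) = log2(45) = 5.4919 bits/symbol. Redundancy = 1 - H/H_max = 1 - 1.56/5.4919 = 1 - 0.2841 = 0.7159

0.7159


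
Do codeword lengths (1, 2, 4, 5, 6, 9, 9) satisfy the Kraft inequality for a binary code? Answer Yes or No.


Kraft sum = sum(2^(-l_i)) = 0.8633, need <= 1. Result: satisfied (a binary prefix-free code with these lengths exists)

Yes


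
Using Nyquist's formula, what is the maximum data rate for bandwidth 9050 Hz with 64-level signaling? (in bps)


Rate = 2 * B * log2(M) = 2 * 9050 * 6.0 = 108600.0

108600.0 bps


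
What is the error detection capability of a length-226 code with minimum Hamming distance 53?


Detection capability = d_min - 1 = 53 - 1 = 52

52 errors


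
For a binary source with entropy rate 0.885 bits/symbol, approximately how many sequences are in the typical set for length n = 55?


log2|A_typical| = nH = 55 * 0.885 = 48.675, so |A_typical| ~ 2^48.675 = 4.494e+14

4.494e+14


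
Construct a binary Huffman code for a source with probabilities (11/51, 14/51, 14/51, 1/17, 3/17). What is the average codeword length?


Huffman construction (repeatedly merge the two least-probable nodes; each merge adds 1 bit to every symbol beneath it): 1/17 + 3/17 = 4/17; 11/51 + 4/17 = 23/51; 14/51 + 14/51 = 28/51; 23/51 + 28/51 = 1. Resulting codeword lengths (in the order the probabilities were given): (2, 2, 2, 3, 3). L_avg = sum(p_i * l_i) = 11/51*2 + 14/51*2 + 14/51*2 + 1/17*3 + 3/17*3 = 38/17 = 2.2353

2.2353 bits


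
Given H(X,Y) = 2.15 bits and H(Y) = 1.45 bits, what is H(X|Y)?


H(X|Y) = H(X,Y) - H(Y) = 2.15 - 1.45 = 0.7

0.7 bits


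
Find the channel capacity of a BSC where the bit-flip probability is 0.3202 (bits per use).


H(p) = -p*log2(p) - (1-p)*log2(1-p) = -0.3202*log2(0.3202) - 0.6798*log2(0.6798) = 0.526074 + 0.378525 = 0.9046. C = 1 - H(p) = 1 - 0.9046 = 0.0954

0.0954 bits


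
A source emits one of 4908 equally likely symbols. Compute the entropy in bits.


H = log2(n) = log2(4908) = 12.2609

12.2609 bits


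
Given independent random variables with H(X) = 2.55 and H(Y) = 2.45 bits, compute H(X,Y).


For independent variables, H(X,Y) = H(X) + H(Y) = 2.55 + 2.45 = 5.0

5.0 bits


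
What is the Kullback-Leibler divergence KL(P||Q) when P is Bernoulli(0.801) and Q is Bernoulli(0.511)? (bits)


KL = p*log2(p/q) + (1-p)*log2((1-p)/(1-q)) = 0.801*log2(0.801/0.511) + 0.199*log2(0.199/0.489) = 0.2613

0.2613 bits


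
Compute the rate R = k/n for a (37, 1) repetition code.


Rate = k/n = 1/37

1/37


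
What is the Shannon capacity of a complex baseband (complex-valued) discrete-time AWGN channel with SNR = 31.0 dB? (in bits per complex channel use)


SNR_linear = 10^(31.0/10) = 1258.9254; C = log2(1 + SNR_linear) = log2(1 + 1258.9254) = 10.2991

10.2991 bits/channel use


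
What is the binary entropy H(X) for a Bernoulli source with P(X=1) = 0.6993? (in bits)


H = -p*log2(p) - (1-p)*log2(1-p). -0.6993*log2(0.6993) = 0.360850; -0.3007*log2(0.3007) = 0.521294. H = 0.360850 + 0.521294 = 0.8821

0.8821 bits


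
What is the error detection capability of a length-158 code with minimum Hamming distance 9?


Detection capability = d_min - 1 = 9 - 1 = 8

8 errors


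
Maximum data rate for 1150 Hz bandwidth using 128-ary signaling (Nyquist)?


Rate = 2 * B * log2(M) = 2 * 1150 * 7.0 = 16100.0

16100.0 bps


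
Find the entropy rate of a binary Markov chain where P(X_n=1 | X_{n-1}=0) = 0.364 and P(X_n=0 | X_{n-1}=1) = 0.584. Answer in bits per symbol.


Stationary distribution: pi_0 = p10/(p01+p10) = 0.616, pi_1 = 0.384. Entropy rate H' = pi_0*H(p01) + pi_1*H(p10) = 0.616*0.946 + 0.384*0.9795 = 0.9589

0.9589 bits/symbol


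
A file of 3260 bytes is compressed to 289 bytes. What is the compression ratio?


Ratio = original / compressed = 3260 / 289 = 11.2803

11.2803


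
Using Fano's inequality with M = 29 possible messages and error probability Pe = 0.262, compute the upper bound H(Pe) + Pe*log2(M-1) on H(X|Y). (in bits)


H(Pe) = -Pe*log2(Pe) - (1-Pe)*log2(1-Pe) = -0.262*log2(0.262) - 0.738*log2(0.738) = 0.506279 + 0.323471 = 0.8297. Pe*log2(M-1) = 0.262*log2(28) = 1.259527. Bound = H(Pe) + Pe*log2(M-1) = 0.506279 + 0.323471 + 1.259527 = 2.0893

2.0893 bits


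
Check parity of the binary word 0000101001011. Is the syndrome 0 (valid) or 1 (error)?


Syndrome = XOR of all bits = 0 XOR 0 XOR 0 XOR 0 XOR 1 XOR 0 XOR 1 XOR 0 XOR 0 XOR 1 XOR 0 XOR 1 XOR 1 = 1

1


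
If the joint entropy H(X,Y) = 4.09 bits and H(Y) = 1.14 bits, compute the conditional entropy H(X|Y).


H(X|Y) = H(X,Y) - H(Y) = 4.09 - 1.14 = 2.95

2.95 bits


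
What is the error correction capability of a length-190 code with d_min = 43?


Correction capability = floor((d-1)/2) = floor((43-1)/2) = 21

21 errors


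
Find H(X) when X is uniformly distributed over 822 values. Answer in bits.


H = log2(n) = log2(822) = 9.683

9.683 bits


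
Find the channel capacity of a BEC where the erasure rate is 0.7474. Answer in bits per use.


C = 1 - epsilon = 1 - 0.7474 = 0.2526

0.2526 bits


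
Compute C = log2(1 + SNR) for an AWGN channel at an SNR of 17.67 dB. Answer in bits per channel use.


SNR_linear = 10^(17.67/10) = 58.479; C = log2(1 + SNR_linear) = log2(1 + 58.479) = 5.8943

5.8943 bits/channel use


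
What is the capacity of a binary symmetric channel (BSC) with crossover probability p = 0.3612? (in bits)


H(p) = -p*log2(p) - (1-p)*log2(1-p) = -0.3612*log2(0.3612) - 0.6388*log2(0.6388) = 0.530650 + 0.413025 = 0.9437. C = 1 - H(p) = 1 - 0.9437 = 0.0563

0.0563 bits


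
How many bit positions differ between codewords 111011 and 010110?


Count differing positions: ^ . ^ ^ . ^ = 4 differences

4


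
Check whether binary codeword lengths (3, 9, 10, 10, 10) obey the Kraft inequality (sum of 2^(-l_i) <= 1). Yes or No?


Kraft sum = sum(2^(-l_i)) = 0.1299, need <= 1. Result: satisfied (a binary prefix-free code with these lengths exists)

Yes


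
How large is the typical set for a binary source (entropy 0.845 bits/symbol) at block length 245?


log2|A_typical| = nH = 245 * 0.845 = 207.025, so |A_typical| ~ 2^207.025 = 2.093e+62

2.093e+62


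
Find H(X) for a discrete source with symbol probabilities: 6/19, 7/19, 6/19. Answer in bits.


H = -sum(p_i * log2(p_i)). Terms: -(6/19)*log2(6/19) = 0.525147; -(7/19)*log2(7/19) = 0.530737; -(6/19)*log2(6/19) = 0.525147. H = 0.525147 + 0.530737 + 0.525147 = 1.581

1.581 bits


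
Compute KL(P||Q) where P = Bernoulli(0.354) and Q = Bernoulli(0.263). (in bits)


KL = p*log2(p/q) + (1-p)*log2((1-p)/(1-q)) = 0.354*log2(0.354/0.263) + 0.646*log2(0.646/0.737) = 0.0289

0.0289 bits


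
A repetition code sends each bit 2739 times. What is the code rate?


Rate = k/n = 1/2739

1/2739


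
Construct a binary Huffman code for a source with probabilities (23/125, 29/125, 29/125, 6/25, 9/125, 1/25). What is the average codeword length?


Huffman construction (repeatedly merge the two least-probable nodes; each merge adds 1 bit to every symbol beneath it): 1/25 + 9/125 = 14/125; 14/125 + 23/125 = 37/125; 29/125 + 29/125 = 58/125; 6/25 + 37/125 = 67/125; 58/125 + 67/125 = 1. Resulting codeword lengths (in the order the probabilities were given): (3, 2, 2, 2, 4, 4). L_avg = sum(p_i * l_i) = 23/125*3 + 29/125*2 + 29/125*2 + 6/25*2 + 9/125*4 + 1/25*4 = 301/125 = 2.408

2.408 bits


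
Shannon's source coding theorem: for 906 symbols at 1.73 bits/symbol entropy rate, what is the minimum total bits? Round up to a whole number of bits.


Minimum bits >= n * H = 906 * 1.73 = 1567.38, rounded up to a whole number of bits = 1568

1568 bits


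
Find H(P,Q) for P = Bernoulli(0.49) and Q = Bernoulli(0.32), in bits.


H(P,Q) = -p*log2(q) - (1-p)*log2(1-q). -0.49*log2(0.32) = 0.805490; -0.51*log2(0.68) = 0.283761. H(P,Q) = 0.805490 + 0.283761 = 1.0893

1.0893 bits


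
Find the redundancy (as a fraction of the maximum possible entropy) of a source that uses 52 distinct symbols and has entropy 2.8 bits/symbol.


H_max = log2(K) = log2(52) = 5.7004 bits/symbol. Redundancy = 1 - H/H_max = 1 - 2.8/5.7004 = 1 - 0.4912 = 0.5088

0.5088


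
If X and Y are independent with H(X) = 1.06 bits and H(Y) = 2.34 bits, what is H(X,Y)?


For independent variables, H(X,Y) = H(X) + H(Y) = 1.06 + 2.34 = 3.4

3.4 bits


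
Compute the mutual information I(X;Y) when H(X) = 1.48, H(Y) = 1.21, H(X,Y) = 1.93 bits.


I(X;Y) = H(X) + H(Y) - H(X,Y) = 1.48 + 1.21 - 1.93 = 0.76

0.76 bits


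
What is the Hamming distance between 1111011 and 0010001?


Count differing positions: ^ ^ . ^ . ^ . = 4 differences

4


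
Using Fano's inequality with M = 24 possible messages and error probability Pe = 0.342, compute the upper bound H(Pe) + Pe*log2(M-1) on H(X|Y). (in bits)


H(Pe) = -Pe*log2(Pe) - (1-Pe)*log2(1-Pe) = -0.342*log2(0.342) - 0.658*log2(0.658) = 0.529393 + 0.397327 = 0.9267. Pe*log2(M-1) = 0.342*log2(23) = 1.547058. Bound = H(Pe) + Pe*log2(M-1) = 0.529393 + 0.397327 + 1.547058 = 2.4738

2.4738 bits


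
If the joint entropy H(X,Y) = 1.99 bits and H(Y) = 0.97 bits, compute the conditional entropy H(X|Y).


H(X|Y) = H(X,Y) - H(Y) = 1.99 - 0.97 = 1.02

1.02 bits


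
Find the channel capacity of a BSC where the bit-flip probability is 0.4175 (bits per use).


H(p) = -p*log2(p) - (1-p)*log2(1-p) = -0.4175*log2(0.4175) - 0.5825*log2(0.5825) = 0.526113 + 0.454158 = 0.9803. C = 1 - H(p) = 1 - 0.9803 = 0.0197

0.0197 bits


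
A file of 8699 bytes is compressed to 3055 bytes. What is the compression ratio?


Ratio = original / compressed = 8699 / 3055 = 2.8475

2.8475


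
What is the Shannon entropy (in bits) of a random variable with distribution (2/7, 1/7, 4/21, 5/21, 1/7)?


H = -sum(p_i * log2(p_i)). Terms: -(2/7)*log2(2/7) = 0.516387; -(1/7)*log2(1/7) = 0.401051; -(4/21)*log2(4/21) = 0.455680; -(5/21)*log2(5/21) = 0.492950; -(1/7)*log2(1/7) = 0.401051. H = 0.516387 + 0.401051 + 0.455680 + 0.492950 + 0.401051 = 2.2671

2.2671 bits


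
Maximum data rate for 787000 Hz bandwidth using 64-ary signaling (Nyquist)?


Rate = 2 * B * log2(M) = 2 * 787000 * 6.0 = 9444000.0

9444000.0 bps


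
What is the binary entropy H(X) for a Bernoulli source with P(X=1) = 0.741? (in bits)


H = -p*log2(p) - (1-p)*log2(1-p). -0.741*log2(0.741) = 0.320449; -0.259*log2(0.259) = 0.504785. H = 0.320449 + 0.504785 = 0.8252

0.8252 bits


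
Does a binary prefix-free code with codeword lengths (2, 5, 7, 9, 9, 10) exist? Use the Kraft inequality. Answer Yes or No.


Kraft sum = sum(2^(-l_i)) = 0.2939, need <= 1. Result: satisfied (a binary prefix-free code with these lengths exists)

Yes


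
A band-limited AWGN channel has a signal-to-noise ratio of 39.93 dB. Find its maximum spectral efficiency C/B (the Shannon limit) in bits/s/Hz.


SNR_linear = 10^(39.93/10) = 9840.1111; C/B = log2(1 + SNR_linear) = log2(1 + 9840.1111) = 13.2646

13.2646 bits/s/Hz


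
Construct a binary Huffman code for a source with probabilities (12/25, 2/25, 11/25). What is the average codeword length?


Huffman construction (repeatedly merge the two least-probable nodes; each merge adds 1 bit to every symbol beneath it): 2/25 + 11/25 = 13/25; 12/25 + 13/25 = 1. Resulting codeword lengths (in the order the probabilities were given): (1, 2, 2). L_avg = sum(p_i * l_i) = 12/25*1 + 2/25*2 + 11/25*2 = 38/25 = 1.52

1.52 bits


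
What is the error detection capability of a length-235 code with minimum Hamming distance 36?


Detection capability = d_min - 1 = 36 - 1 = 35

35 errors


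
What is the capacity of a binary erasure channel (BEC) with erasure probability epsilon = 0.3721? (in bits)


C = 1 - epsilon = 1 - 0.3721 = 0.6279

0.6279 bits


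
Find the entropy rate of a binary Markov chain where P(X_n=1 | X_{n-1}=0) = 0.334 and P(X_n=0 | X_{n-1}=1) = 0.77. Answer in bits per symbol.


Stationary distribution: pi_0 = p10/(p01+p10) = 0.6975, pi_1 = 0.3025. Entropy rate H' = pi_0*H(p01) + pi_1*H(p10) = 0.6975*0.919 + 0.3025*0.778 = 0.8763

0.8763 bits/symbol


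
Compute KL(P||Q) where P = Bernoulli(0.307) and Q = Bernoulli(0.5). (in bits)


KL = p*log2(p/q) + (1-p)*log2((1-p)/(1-q)) = 0.307*log2(0.307/0.5) + 0.693*log2(0.693/0.5) = 0.1103

0.1103 bits


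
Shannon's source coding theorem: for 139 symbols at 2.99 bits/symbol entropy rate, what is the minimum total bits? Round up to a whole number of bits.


Minimum bits >= n * H = 139 * 2.99 = 415.61, rounded up to a whole number of bits = 416

416 bits


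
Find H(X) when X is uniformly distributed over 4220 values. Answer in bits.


H = log2(n) = log2(4220) = 12.043

12.043 bits


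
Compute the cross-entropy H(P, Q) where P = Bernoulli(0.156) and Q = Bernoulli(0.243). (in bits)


H(P,Q) = -p*log2(q) - (1-p)*log2(1-q). -0.156*log2(0.243) = 0.318392; -0.844*log2(0.757) = 0.338980. H(P,Q) = 0.318392 + 0.338980 = 0.6574

0.6574 bits


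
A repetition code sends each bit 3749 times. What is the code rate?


Rate = k/n = 1/3749

1/3749


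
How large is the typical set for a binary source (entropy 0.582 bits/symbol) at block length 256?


log2|A_typical| = nH = 256 * 0.582 = 148.992, so |A_typical| ~ 2^148.992 = 7.097e+44

7.097e+44
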